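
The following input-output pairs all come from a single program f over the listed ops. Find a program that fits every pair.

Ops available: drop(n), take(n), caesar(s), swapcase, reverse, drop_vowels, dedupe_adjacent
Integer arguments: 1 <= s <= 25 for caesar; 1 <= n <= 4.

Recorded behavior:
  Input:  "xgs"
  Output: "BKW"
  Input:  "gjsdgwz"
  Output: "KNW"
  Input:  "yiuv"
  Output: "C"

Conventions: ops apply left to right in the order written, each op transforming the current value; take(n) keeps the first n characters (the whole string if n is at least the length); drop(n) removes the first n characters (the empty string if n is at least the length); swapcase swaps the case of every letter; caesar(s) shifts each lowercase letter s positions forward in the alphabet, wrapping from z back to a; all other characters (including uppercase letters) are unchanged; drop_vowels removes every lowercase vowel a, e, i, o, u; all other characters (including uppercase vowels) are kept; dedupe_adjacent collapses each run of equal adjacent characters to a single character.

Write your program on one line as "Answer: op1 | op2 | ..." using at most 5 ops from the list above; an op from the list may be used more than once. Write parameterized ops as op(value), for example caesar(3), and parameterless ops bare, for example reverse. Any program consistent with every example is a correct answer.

take(4) | take(3) | drop_vowels | caesar(4) | swapcase

Check, running the answer program on each example:
  "xgs" -> "xgs" -> "xgs" -> "xgs" -> "bkw" -> "BKW"
  "gjsdgwz" -> "gjsd" -> "gjs" -> "gjs" -> "knw" -> "KNW"
  "yiuv" -> "yiuv" -> "yiu" -> "y" -> "c" -> "C"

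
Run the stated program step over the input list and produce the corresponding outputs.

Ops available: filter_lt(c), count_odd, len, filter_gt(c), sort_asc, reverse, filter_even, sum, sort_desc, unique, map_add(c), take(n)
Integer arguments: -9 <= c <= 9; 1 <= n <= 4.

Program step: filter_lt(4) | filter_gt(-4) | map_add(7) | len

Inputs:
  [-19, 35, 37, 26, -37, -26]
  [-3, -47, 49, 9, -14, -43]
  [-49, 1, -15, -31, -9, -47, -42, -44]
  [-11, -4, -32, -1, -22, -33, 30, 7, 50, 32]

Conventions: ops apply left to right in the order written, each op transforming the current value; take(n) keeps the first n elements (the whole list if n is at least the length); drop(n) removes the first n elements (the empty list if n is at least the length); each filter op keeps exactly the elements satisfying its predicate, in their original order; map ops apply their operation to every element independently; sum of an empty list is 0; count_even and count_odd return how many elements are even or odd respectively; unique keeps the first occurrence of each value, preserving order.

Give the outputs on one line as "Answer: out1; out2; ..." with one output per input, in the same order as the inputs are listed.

0; 1; 1; 1

Execution, op by op:
  [-19, 35, 37, 26, -37, -26] -> [-19, -37, -26] -> [] -> [] -> 0
  [-3, -47, 49, 9, -14, -43] -> [-3, -47, -14, -43] -> [-3] -> [4] -> 1
  [-49, 1, -15, -31, -9, -47, -42, -44] -> [-49, 1, -15, -31, -9, -47, -42, -44] -> [1] -> [8] -> 1
  [-11, -4, -32, -1, -22, -33, 30, 7, 50, 32] -> [-11, -4, -32, -1, -22, -33] -> [-1] -> [6] -> 1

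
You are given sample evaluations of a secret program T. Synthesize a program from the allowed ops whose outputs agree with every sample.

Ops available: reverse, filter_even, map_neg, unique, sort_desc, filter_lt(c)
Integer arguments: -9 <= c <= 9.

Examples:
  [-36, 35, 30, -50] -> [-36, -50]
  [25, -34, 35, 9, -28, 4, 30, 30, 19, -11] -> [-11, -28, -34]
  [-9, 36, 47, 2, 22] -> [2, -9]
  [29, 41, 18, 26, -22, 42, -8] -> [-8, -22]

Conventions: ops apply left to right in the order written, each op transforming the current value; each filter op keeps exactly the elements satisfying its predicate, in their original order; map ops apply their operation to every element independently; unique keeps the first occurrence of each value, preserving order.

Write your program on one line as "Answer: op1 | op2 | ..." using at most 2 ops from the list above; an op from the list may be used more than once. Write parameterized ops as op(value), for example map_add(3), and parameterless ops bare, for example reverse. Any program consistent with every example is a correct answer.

filter_lt(3) | sort_desc

Check, running the answer program on each example:
  [-36, 35, 30, -50] -> [-36, -50] -> [-36, -50]
  [25, -34, 35, 9, -28, 4, 30, 30, 19, -11] -> [-34, -28, -11] -> [-11, -28, -34]
  [-9, 36, 47, 2, 22] -> [-9, 2] -> [2, -9]
  [29, 41, 18, 26, -22, 42, -8] -> [-22, -8] -> [-8, -22]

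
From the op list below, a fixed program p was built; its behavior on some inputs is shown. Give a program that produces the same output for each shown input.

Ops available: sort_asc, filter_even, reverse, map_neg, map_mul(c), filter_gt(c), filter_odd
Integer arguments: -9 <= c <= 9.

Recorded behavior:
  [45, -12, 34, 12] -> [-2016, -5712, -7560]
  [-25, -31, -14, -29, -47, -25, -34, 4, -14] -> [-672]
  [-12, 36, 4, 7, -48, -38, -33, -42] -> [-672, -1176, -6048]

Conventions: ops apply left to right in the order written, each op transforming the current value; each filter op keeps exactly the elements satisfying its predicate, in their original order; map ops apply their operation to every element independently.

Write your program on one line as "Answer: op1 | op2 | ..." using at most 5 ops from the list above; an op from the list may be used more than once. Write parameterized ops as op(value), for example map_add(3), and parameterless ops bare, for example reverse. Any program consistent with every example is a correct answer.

map_mul(7) | filter_gt(8) | sort_asc | map_mul(4) | map_mul(-6)

Check, running the answer program on each example:
  [45, -12, 34, 12] -> [315, -84, 238, 84] -> [315, 238, 84] -> [84, 238, 315] -> [336, 952, 1260] -> [-2016, -5712, -7560]
  [-25, -31, -14, -29, -47, -25, -34, 4, -14] -> [-175, -217, -98, -203, -329, -175, -238, 28, -98] -> [28] -> [28] -> [112] -> [-672]
  [-12, 36, 4, 7, -48, -38, -33, -42] -> [-84, 252, 28, 49, -336, -266, -231, -294] -> [252, 28, 49] -> [28, 49, 252] -> [112, 196, 1008] -> [-672, -1176, -6048]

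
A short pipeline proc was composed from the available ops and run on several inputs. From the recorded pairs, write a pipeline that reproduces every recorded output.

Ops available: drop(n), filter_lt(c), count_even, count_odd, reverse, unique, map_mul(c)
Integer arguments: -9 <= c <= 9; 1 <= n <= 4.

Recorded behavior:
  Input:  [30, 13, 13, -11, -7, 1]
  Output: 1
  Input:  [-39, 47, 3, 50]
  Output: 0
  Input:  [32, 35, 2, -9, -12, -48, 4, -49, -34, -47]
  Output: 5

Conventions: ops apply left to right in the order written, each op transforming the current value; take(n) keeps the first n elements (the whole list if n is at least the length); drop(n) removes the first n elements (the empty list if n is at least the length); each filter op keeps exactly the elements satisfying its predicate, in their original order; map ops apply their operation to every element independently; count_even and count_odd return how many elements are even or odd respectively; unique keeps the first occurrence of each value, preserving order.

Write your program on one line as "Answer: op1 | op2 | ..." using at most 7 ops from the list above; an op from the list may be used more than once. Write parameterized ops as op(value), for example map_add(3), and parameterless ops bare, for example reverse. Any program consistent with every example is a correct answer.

map_mul(-6) | drop(3) | map_mul(4) | drop(2) | reverse | count_even

Check, running the answer program on each example:
  [30, 13, 13, -11, -7, 1] -> [-180, -78, -78, 66, 42, -6] -> [66, 42, -6] -> [264, 168, -24] -> [-24] -> [-24] -> 1
  [-39, 47, 3, 50] -> [234, -282, -18, -300] -> [-300] -> [-1200] -> [] -> [] -> 0
  [32, 35, 2, -9, -12, -48, 4, -49, -34, -47] -> [-192, -210, -12, 54, 72, 288, -24, 294, 204, 282] -> [54, 72, 288, -24, 294, 204, 282] -> [216, 288, 1152, -96, 1176, 816, 1128] -> [1152, -96, 1176, 816, 1128] -> [1128, 816, 1176, -96, 1152] -> 5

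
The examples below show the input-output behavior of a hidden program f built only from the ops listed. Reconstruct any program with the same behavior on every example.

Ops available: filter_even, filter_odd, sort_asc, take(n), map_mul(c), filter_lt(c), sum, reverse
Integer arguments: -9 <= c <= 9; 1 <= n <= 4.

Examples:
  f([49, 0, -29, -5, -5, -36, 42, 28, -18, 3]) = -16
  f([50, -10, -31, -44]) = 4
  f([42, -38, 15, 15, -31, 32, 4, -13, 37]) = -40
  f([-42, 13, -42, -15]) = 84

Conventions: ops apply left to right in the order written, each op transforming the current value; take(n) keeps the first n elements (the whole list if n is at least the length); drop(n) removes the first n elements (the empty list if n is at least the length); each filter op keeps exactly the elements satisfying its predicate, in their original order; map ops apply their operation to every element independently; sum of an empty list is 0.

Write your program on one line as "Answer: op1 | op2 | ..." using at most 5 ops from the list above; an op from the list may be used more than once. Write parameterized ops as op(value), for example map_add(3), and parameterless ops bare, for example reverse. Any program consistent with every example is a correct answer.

sort_asc | filter_even | map_mul(-1) | reverse | sum

Check, running the answer program on each example:
  [49, 0, -29, -5, -5, -36, 42, 28, -18, 3] -> [-36, -29, -18, -5, -5, 0, 3, 28, 42, 49] -> [-36, -18, 0, 28, 42] -> [36, 18, 0, -28, -42] -> [-42, -28, 0, 18, 36] -> -16
  [50, -10, -31, -44] -> [-44, -31, -10, 50] -> [-44, -10, 50] -> [44, 10, -50] -> [-50, 10, 44] -> 4
  [42, -38, 15, 15, -31, 32, 4, -13, 37] -> [-38, -31, -13, 4, 15, 15, 32, 37, 42] -> [-38, 4, 32, 42] -> [38, -4, -32, -42] -> [-42, -32, -4, 38] -> -40
  [-42, 13, -42, -15] -> [-42, -42, -15, 13] -> [-42, -42] -> [42, 42] -> [42, 42] -> 84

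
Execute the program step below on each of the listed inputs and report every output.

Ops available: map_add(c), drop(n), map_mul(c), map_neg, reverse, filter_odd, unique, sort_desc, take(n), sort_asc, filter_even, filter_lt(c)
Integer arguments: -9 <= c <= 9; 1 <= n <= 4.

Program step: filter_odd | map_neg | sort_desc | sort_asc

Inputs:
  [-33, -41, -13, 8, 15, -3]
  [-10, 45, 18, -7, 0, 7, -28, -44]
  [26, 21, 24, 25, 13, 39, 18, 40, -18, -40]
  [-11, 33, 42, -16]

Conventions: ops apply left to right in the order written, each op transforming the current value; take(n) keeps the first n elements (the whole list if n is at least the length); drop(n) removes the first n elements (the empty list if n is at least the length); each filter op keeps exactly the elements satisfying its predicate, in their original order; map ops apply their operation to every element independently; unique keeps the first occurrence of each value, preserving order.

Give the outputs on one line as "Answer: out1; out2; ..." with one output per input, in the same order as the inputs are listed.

[-15, 3, 13, 33, 41]; [-45, -7, 7]; [-39, -25, -21, -13]; [-33, 11]

Execution, op by op:
  [-33, -41, -13, 8, 15, -3] -> [-33, -41, -13, 15, -3] -> [33, 41, 13, -15, 3] -> [41, 33, 13, 3, -15] -> [-15, 3, 13, 33, 41]
  [-10, 45, 18, -7, 0, 7, -28, -44] -> [45, -7, 7] -> [-45, 7, -7] -> [7, -7, -45] -> [-45, -7, 7]
  [26, 21, 24, 25, 13, 39, 18, 40, -18, -40] -> [21, 25, 13, 39] -> [-21, -25, -13, -39] -> [-13, -21, -25, -39] -> [-39, -25, -21, -13]
  [-11, 33, 42, -16] -> [-11, 33] -> [11, -33] -> [11, -33] -> [-33, 11]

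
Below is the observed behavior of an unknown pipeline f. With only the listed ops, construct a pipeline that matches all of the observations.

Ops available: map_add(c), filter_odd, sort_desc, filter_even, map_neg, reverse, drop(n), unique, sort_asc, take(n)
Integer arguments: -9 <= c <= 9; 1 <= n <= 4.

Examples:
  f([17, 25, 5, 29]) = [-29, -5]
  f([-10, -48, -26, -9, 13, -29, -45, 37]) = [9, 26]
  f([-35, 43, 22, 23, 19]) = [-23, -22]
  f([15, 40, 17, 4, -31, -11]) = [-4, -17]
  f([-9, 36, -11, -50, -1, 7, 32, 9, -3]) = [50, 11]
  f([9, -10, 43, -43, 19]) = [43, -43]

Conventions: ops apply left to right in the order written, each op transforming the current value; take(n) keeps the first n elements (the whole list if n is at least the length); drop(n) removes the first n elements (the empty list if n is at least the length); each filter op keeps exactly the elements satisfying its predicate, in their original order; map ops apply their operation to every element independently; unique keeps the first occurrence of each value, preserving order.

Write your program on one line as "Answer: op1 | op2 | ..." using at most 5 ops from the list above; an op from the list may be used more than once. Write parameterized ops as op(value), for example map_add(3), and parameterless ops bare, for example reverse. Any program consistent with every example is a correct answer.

drop(2) | take(2) | reverse | map_neg

Check, running the answer program on each example:
  [17, 25, 5, 29] -> [5, 29] -> [5, 29] -> [29, 5] -> [-29, -5]
  [-10, -48, -26, -9, 13, -29, -45, 37] -> [-26, -9, 13, -29, -45, 37] -> [-26, -9] -> [-9, -26] -> [9, 26]
  [-35, 43, 22, 23, 19] -> [22, 23, 19] -> [22, 23] -> [23, 22] -> [-23, -22]
  [15, 40, 17, 4, -31, -11] -> [17, 4, -31, -11] -> [17, 4] -> [4, 17] -> [-4, -17]
  [-9, 36, -11, -50, -1, 7, 32, 9, -3] -> [-11, -50, -1, 7, 32, 9, -3] -> [-11, -50] -> [-50, -11] -> [50, 11]
  [9, -10, 43, -43, 19] -> [43, -43, 19] -> [43, -43] -> [-43, 43] -> [43, -43]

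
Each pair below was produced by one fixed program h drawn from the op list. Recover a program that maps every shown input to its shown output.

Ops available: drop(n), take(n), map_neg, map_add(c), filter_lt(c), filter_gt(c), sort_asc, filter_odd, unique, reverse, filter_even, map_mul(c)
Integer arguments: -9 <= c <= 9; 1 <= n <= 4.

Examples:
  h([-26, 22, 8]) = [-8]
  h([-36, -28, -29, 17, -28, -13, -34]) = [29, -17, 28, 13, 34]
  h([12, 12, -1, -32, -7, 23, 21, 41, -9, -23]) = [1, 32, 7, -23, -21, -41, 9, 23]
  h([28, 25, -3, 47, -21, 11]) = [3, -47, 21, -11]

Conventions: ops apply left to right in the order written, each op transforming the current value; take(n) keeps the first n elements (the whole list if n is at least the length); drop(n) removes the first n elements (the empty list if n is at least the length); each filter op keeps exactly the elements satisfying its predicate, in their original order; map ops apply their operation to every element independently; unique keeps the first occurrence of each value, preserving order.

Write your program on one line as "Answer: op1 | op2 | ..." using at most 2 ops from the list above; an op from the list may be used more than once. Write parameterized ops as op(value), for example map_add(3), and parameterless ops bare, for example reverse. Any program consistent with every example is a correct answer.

map_neg | drop(2)

Check, running the answer program on each example:
  [-26, 22, 8] -> [26, -22, -8] -> [-8]
  [-36, -28, -29, 17, -28, -13, -34] -> [36, 28, 29, -17, 28, 13, 34] -> [29, -17, 28, 13, 34]
  [12, 12, -1, -32, -7, 23, 21, 41, -9, -23] -> [-12, -12, 1, 32, 7, -23, -21, -41, 9, 23] -> [1, 32, 7, -23, -21, -41, 9, 23]
  [28, 25, -3, 47, -21, 11] -> [-28, -25, 3, -47, 21, -11] -> [3, -47, 21, -11]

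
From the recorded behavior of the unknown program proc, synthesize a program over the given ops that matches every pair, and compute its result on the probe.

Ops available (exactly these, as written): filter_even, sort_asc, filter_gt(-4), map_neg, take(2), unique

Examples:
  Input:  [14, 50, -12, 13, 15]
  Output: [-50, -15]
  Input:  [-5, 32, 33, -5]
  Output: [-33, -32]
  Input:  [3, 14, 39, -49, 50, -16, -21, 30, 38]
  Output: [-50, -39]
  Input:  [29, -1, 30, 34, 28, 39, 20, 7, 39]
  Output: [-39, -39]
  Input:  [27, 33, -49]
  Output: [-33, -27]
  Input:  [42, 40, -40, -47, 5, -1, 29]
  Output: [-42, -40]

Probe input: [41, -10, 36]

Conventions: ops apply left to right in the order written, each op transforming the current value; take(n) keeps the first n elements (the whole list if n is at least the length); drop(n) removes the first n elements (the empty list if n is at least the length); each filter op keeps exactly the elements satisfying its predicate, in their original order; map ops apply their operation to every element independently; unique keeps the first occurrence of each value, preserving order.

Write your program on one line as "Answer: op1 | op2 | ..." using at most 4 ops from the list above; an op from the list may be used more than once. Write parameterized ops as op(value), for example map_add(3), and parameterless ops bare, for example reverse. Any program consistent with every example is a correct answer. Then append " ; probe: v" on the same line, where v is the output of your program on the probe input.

map_neg | sort_asc | take(2) ; probe: [-41, -36]

Check, running the answer program on each example:
  [14, 50, -12, 13, 15] -> [-14, -50, 12, -13, -15] -> [-50, -15, -14, -13, 12] -> [-50, -15]
  [-5, 32, 33, -5] -> [5, -32, -33, 5] -> [-33, -32, 5, 5] -> [-33, -32]
  [3, 14, 39, -49, 50, -16, -21, 30, 38] -> [-3, -14, -39, 49, -50, 16, 21, -30, -38] -> [-50, -39, -38, -30, -14, -3, 16, 21, 49] -> [-50, -39]
  [29, -1, 30, 34, 28, 39, 20, 7, 39] -> [-29, 1, -30, -34, -28, -39, -20, -7, -39] -> [-39, -39, -34, -30, -29, -28, -20, -7, 1] -> [-39, -39]
  [27, 33, -49] -> [-27, -33, 49] -> [-33, -27, 49] -> [-33, -27]
  [42, 40, -40, -47, 5, -1, 29] -> [-42, -40, 40, 47, -5, 1, -29] -> [-42, -40, -29, -5, 1, 40, 47] -> [-42, -40]
  probe: [41, -10, 36] -> [-41, 10, -36] -> [-41, -36, 10] -> [-41, -36]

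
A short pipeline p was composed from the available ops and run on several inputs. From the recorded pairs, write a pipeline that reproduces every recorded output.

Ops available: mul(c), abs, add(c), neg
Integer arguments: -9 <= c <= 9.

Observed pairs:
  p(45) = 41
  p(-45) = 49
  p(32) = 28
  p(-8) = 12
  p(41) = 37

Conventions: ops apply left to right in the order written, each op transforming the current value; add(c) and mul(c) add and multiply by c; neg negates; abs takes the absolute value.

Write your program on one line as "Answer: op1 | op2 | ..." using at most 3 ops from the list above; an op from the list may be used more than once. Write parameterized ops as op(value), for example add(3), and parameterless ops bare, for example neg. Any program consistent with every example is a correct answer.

add(-4) | neg | abs

Check, running the answer program on each example:
  45 -> 41 -> -41 -> 41
  -45 -> -49 -> 49 -> 49
  32 -> 28 -> -28 -> 28
  -8 -> -12 -> 12 -> 12
  41 -> 37 -> -37 -> 37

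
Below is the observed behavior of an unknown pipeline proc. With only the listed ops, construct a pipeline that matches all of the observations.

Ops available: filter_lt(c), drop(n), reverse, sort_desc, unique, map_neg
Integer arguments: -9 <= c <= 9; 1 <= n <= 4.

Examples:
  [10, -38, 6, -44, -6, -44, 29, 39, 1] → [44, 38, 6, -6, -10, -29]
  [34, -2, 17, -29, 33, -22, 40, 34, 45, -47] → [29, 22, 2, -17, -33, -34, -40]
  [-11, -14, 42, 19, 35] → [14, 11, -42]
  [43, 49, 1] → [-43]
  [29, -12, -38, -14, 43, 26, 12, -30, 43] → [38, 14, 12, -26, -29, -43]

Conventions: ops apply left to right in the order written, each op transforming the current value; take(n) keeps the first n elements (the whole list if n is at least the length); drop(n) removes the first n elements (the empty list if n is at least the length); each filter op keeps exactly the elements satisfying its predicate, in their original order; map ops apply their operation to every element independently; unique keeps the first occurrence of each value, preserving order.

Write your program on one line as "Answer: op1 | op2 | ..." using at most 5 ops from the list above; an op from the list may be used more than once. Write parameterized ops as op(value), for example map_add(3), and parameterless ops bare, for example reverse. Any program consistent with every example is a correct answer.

unique | reverse | map_neg | drop(2) | sort_desc

Check, running the answer program on each example:
  [10, -38, 6, -44, -6, -44, 29, 39, 1] -> [10, -38, 6, -44, -6, 29, 39, 1] -> [1, 39, 29, -6, -44, 6, -38, 10] -> [-1, -39, -29, 6, 44, -6, 38, -10] -> [-29, 6, 44, -6, 38, -10] -> [44, 38, 6, -6, -10, -29]
  [34, -2, 17, -29, 33, -22, 40, 34, 45, -47] -> [34, -2, 17, -29, 33, -22, 40, 45, -47] -> [-47, 45, 40, -22, 33, -29, 17, -2, 34] -> [47, -45, -40, 22, -33, 29, -17, 2, -34] -> [-40, 22, -33, 29, -17, 2, -34] -> [29, 22, 2, -17, -33, -34, -40]
  [-11, -14, 42, 19, 35] -> [-11, -14, 42, 19, 35] -> [35, 19, 42, -14, -11] -> [-35, -19, -42, 14, 11] -> [-42, 14, 11] -> [14, 11, -42]
  [43, 49, 1] -> [43, 49, 1] -> [1, 49, 43] -> [-1, -49, -43] -> [-43] -> [-43]
  [29, -12, -38, -14, 43, 26, 12, -30, 43] -> [29, -12, -38, -14, 43, 26, 12, -30] -> [-30, 12, 26, 43, -14, -38, -12, 29] -> [30, -12, -26, -43, 14, 38, 12, -29] -> [-26, -43, 14, 38, 12, -29] -> [38, 14, 12, -26, -29, -43]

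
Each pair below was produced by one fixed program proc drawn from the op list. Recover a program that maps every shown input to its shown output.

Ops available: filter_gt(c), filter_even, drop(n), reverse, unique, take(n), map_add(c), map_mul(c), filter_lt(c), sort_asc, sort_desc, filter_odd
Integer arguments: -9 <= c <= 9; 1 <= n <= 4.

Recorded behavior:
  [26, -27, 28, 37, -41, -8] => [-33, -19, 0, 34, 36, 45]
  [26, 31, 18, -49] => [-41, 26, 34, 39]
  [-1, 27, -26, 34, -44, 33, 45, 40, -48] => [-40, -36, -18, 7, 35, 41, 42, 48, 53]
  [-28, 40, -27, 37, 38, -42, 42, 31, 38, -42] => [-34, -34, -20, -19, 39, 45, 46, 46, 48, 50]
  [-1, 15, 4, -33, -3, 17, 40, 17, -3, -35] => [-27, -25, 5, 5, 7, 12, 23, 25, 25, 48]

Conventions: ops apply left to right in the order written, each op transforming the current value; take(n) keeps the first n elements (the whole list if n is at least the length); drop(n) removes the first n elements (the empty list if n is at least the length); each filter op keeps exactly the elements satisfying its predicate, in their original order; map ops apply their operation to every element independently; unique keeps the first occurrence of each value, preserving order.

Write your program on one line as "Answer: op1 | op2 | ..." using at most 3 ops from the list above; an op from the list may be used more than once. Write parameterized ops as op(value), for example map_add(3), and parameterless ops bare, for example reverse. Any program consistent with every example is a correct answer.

reverse | sort_asc | map_add(8)

Check, running the answer program on each example:
  [26, -27, 28, 37, -41, -8] -> [-8, -41, 37, 28, -27, 26] -> [-41, -27, -8, 26, 28, 37] -> [-33, -19, 0, 34, 36, 45]
  [26, 31, 18, -49] -> [-49, 18, 31, 26] -> [-49, 18, 26, 31] -> [-41, 26, 34, 39]
  [-1, 27, -26, 34, -44, 33, 45, 40, -48] -> [-48, 40, 45, 33, -44, 34, -26, 27, -1] -> [-48, -44, -26, -1, 27, 33, 34, 40, 45] -> [-40, -36, -18, 7, 35, 41, 42, 48, 53]
  [-28, 40, -27, 37, 38, -42, 42, 31, 38, -42] -> [-42, 38, 31, 42, -42, 38, 37, -27, 40, -28] -> [-42, -42, -28, -27, 31, 37, 38, 38, 40, 42] -> [-34, -34, -20, -19, 39, 45, 46, 46, 48, 50]
  [-1, 15, 4, -33, -3, 17, 40, 17, -3, -35] -> [-35, -3, 17, 40, 17, -3, -33, 4, 15, -1] -> [-35, -33, -3, -3, -1, 4, 15, 17, 17, 40] -> [-27, -25, 5, 5, 7, 12, 23, 25, 25, 48]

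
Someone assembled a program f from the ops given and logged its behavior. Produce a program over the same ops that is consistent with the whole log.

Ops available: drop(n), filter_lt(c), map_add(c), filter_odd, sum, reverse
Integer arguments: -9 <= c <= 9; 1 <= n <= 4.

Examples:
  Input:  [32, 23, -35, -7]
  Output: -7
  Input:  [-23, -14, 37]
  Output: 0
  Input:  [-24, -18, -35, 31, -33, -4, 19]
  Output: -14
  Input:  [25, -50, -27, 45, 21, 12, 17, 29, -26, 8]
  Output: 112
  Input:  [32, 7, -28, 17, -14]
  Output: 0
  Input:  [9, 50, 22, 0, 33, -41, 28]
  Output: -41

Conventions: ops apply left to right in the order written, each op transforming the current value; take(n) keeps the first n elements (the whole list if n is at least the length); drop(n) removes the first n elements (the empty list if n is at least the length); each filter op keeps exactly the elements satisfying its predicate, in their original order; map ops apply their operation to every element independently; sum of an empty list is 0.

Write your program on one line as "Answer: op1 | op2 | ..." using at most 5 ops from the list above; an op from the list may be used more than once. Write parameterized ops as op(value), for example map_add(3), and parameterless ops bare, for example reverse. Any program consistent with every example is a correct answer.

reverse | filter_odd | reverse | drop(2) | sum

Check, running the answer program on each example:
  [32, 23, -35, -7] -> [-7, -35, 23, 32] -> [-7, -35, 23] -> [23, -35, -7] -> [-7] -> -7
  [-23, -14, 37] -> [37, -14, -23] -> [37, -23] -> [-23, 37] -> [] -> 0
  [-24, -18, -35, 31, -33, -4, 19] -> [19, -4, -33, 31, -35, -18, -24] -> [19, -33, 31, -35] -> [-35, 31, -33, 19] -> [-33, 19] -> -14
  [25, -50, -27, 45, 21, 12, 17, 29, -26, 8] -> [8, -26, 29, 17, 12, 21, 45, -27, -50, 25] -> [29, 17, 21, 45, -27, 25] -> [25, -27, 45, 21, 17, 29] -> [45, 21, 17, 29] -> 112
  [32, 7, -28, 17, -14] -> [-14, 17, -28, 7, 32] -> [17, 7] -> [7, 17] -> [] -> 0
  [9, 50, 22, 0, 33, -41, 28] -> [28, -41, 33, 0, 22, 50, 9] -> [-41, 33, 9] -> [9, 33, -41] -> [-41] -> -41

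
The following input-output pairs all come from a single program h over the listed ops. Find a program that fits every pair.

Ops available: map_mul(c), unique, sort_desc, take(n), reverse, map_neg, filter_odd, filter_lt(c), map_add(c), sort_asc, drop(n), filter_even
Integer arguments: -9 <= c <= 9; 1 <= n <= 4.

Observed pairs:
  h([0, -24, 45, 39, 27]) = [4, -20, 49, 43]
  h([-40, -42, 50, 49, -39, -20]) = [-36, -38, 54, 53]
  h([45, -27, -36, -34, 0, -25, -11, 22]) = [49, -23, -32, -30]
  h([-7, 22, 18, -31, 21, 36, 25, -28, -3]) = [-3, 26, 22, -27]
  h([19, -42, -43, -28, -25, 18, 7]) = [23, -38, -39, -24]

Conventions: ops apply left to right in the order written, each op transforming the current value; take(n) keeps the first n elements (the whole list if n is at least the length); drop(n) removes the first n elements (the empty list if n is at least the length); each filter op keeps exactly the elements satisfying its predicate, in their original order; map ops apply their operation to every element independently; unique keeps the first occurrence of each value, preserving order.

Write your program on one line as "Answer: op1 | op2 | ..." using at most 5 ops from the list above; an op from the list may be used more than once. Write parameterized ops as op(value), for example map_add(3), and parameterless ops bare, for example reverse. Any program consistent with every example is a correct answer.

map_neg | map_add(-4) | take(4) | map_neg

Check, running the answer program on each example:
  [0, -24, 45, 39, 27] -> [0, 24, -45, -39, -27] -> [-4, 20, -49, -43, -31] -> [-4, 20, -49, -43] -> [4, -20, 49, 43]
  [-40, -42, 50, 49, -39, -20] -> [40, 42, -50, -49, 39, 20] -> [36, 38, -54, -53, 35, 16] -> [36, 38, -54, -53] -> [-36, -38, 54, 53]
  [45, -27, -36, -34, 0, -25, -11, 22] -> [-45, 27, 36, 34, 0, 25, 11, -22] -> [-49, 23, 32, 30, -4, 21, 7, -26] -> [-49, 23, 32, 30] -> [49, -23, -32, -30]
  [-7, 22, 18, -31, 21, 36, 25, -28, -3] -> [7, -22, -18, 31, -21, -36, -25, 28, 3] -> [3, -26, -22, 27, -25, -40, -29, 24, -1] -> [3, -26, -22, 27] -> [-3, 26, 22, -27]
  [19, -42, -43, -28, -25, 18, 7] -> [-19, 42, 43, 28, 25, -18, -7] -> [-23, 38, 39, 24, 21, -22, -11] -> [-23, 38, 39, 24] -> [23, -38, -39, -24]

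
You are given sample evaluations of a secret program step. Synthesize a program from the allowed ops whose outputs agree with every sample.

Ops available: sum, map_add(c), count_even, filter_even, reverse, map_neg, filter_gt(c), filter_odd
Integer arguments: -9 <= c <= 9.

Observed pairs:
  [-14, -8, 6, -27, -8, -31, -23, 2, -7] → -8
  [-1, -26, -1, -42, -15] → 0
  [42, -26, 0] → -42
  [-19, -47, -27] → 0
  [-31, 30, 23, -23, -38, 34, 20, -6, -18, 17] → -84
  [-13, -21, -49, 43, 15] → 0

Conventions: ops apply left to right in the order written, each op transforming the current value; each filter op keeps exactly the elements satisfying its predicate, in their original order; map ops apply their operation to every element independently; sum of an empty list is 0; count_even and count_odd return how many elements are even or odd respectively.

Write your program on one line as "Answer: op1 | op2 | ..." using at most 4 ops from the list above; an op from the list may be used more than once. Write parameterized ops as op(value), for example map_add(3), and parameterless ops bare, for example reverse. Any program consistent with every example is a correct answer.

filter_even | filter_gt(-5) | map_neg | sum

Check, running the answer program on each example:
  [-14, -8, 6, -27, -8, -31, -23, 2, -7] -> [-14, -8, 6, -8, 2] -> [6, 2] -> [-6, -2] -> -8
  [-1, -26, -1, -42, -15] -> [-26, -42] -> [] -> [] -> 0
  [42, -26, 0] -> [42, -26, 0] -> [42, 0] -> [-42, 0] -> -42
  [-19, -47, -27] -> [] -> [] -> [] -> 0
  [-31, 30, 23, -23, -38, 34, 20, -6, -18, 17] -> [30, -38, 34, 20, -6, -18] -> [30, 34, 20] -> [-30, -34, -20] -> -84
  [-13, -21, -49, 43, 15] -> [] -> [] -> [] -> 0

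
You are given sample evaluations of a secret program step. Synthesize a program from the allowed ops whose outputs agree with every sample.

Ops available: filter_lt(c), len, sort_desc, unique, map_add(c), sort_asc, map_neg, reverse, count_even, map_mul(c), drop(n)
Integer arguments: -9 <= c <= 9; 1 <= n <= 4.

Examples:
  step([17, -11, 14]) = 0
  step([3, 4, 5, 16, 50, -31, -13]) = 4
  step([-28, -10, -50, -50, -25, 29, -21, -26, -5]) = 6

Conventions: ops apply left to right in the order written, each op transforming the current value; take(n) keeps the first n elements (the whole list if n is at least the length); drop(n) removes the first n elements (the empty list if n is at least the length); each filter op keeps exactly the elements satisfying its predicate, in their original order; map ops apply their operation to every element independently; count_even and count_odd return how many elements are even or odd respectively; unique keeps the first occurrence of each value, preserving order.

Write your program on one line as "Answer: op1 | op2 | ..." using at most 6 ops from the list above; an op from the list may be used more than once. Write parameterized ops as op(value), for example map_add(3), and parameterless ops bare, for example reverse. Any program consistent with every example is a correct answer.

drop(3) | reverse | sort_desc | map_add(-2) | len

Check, running the answer program on each example:
  [17, -11, 14] -> [] -> [] -> [] -> [] -> 0
  [3, 4, 5, 16, 50, -31, -13] -> [16, 50, -31, -13] -> [-13, -31, 50, 16] -> [50, 16, -13, -31] -> [48, 14, -15, -33] -> 4
  [-28, -10, -50, -50, -25, 29, -21, -26, -5] -> [-50, -25, 29, -21, -26, -5] -> [-5, -26, -21, 29, -25, -50] -> [29, -5, -21, -25, -26, -50] -> [27, -7, -23, -27, -28, -52] -> 6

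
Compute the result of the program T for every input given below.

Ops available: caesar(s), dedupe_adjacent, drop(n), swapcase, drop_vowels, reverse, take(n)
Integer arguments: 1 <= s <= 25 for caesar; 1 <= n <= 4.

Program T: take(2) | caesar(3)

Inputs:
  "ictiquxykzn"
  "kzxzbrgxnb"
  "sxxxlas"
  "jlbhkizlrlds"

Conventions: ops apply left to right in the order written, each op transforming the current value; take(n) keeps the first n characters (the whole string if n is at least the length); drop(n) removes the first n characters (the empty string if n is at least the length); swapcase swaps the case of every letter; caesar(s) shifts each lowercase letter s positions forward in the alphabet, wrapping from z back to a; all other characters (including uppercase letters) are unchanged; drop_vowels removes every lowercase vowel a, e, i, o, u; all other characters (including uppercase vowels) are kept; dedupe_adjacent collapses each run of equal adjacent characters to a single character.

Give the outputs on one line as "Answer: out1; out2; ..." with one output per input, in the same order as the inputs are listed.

"lf"; "nc"; "va"; "mo"

Execution, op by op:
  "ictiquxykzn" -> "ic" -> "lf"
  "kzxzbrgxnb" -> "kz" -> "nc"
  "sxxxlas" -> "sx" -> "va"
  "jlbhkizlrlds" -> "jl" -> "mo"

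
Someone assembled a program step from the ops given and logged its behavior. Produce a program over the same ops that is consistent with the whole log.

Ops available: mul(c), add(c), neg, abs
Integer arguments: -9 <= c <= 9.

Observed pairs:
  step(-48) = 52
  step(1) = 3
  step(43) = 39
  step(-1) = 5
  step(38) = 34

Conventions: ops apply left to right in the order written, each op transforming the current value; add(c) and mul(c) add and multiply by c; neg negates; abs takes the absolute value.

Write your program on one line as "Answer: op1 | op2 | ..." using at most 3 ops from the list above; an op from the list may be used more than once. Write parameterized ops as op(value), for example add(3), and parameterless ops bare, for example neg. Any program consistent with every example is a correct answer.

add(-4) | abs

Check, running the answer program on each example:
  -48 -> -52 -> 52
  1 -> -3 -> 3
  43 -> 39 -> 39
  -1 -> -5 -> 5
  38 -> 34 -> 34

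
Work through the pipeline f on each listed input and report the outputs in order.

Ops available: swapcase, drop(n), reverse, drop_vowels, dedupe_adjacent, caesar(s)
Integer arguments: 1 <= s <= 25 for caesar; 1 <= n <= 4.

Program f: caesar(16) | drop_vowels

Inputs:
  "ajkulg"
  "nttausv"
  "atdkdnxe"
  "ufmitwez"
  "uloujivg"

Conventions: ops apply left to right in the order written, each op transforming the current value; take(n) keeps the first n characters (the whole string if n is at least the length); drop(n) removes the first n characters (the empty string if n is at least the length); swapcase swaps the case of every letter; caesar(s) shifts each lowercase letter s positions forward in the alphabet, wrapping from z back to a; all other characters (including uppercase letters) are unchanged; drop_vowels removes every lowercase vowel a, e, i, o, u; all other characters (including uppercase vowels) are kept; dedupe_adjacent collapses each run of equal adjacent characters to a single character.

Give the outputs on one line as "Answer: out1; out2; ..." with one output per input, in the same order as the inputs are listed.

"qzkbw"; "djjqkl"; "qjttdn"; "kvcyjmp"; "kbkzylw"

Execution, op by op:
  "ajkulg" -> "qzakbw" -> "qzkbw"
  "nttausv" -> "djjqkil" -> "djjqkl"
  "atdkdnxe" -> "qjtatdnu" -> "qjttdn"
  "ufmitwez" -> "kvcyjmup" -> "kvcyjmp"
  "uloujivg" -> "kbekzylw" -> "kbkzylw"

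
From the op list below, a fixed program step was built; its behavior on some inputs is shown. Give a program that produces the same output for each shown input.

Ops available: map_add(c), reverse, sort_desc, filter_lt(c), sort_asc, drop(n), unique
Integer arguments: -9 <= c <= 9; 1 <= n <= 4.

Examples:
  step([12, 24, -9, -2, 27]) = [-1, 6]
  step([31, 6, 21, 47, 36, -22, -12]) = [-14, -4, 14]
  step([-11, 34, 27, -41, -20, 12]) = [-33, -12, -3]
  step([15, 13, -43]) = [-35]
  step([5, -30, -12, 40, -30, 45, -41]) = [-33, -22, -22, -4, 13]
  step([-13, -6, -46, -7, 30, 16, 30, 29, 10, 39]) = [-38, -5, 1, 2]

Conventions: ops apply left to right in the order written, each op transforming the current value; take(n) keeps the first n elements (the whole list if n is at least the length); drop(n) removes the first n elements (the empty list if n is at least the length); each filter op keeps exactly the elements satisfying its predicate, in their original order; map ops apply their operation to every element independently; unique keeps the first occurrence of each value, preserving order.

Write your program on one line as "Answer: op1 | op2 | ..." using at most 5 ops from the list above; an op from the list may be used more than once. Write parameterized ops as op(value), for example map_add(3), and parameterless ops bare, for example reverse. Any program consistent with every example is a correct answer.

filter_lt(9) | sort_asc | map_add(2) | map_add(6)

Check, running the answer program on each example:
  [12, 24, -9, -2, 27] -> [-9, -2] -> [-9, -2] -> [-7, 0] -> [-1, 6]
  [31, 6, 21, 47, 36, -22, -12] -> [6, -22, -12] -> [-22, -12, 6] -> [-20, -10, 8] -> [-14, -4, 14]
  [-11, 34, 27, -41, -20, 12] -> [-11, -41, -20] -> [-41, -20, -11] -> [-39, -18, -9] -> [-33, -12, -3]
  [15, 13, -43] -> [-43] -> [-43] -> [-41] -> [-35]
  [5, -30, -12, 40, -30, 45, -41] -> [5, -30, -12, -30, -41] -> [-41, -30, -30, -12, 5] -> [-39, -28, -28, -10, 7] -> [-33, -22, -22, -4, 13]
  [-13, -6, -46, -7, 30, 16, 30, 29, 10, 39] -> [-13, -6, -46, -7] -> [-46, -13, -7, -6] -> [-44, -11, -5, -4] -> [-38, -5, 1, 2]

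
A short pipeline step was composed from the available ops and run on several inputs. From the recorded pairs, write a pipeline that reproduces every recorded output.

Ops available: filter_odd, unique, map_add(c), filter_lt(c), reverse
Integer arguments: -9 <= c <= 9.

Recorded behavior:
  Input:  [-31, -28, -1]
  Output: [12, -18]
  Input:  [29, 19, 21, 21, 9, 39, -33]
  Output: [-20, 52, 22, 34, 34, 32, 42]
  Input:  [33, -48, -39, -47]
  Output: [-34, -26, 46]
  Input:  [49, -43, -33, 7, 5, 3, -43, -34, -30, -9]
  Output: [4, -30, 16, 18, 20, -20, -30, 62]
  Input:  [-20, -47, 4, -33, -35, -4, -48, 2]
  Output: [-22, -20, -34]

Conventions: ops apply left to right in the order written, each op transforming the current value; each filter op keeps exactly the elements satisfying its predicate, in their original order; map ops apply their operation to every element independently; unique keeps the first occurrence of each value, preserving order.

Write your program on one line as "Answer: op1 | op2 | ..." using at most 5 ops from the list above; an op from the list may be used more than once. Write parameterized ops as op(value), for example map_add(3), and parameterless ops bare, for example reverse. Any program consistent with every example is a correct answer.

filter_odd | map_add(9) | reverse | map_add(4)

Check, running the answer program on each example:
  [-31, -28, -1] -> [-31, -1] -> [-22, 8] -> [8, -22] -> [12, -18]
  [29, 19, 21, 21, 9, 39, -33] -> [29, 19, 21, 21, 9, 39, -33] -> [38, 28, 30, 30, 18, 48, -24] -> [-24, 48, 18, 30, 30, 28, 38] -> [-20, 52, 22, 34, 34, 32, 42]
  [33, -48, -39, -47] -> [33, -39, -47] -> [42, -30, -38] -> [-38, -30, 42] -> [-34, -26, 46]
  [49, -43, -33, 7, 5, 3, -43, -34, -30, -9] -> [49, -43, -33, 7, 5, 3, -43, -9] -> [58, -34, -24, 16, 14, 12, -34, 0] -> [0, -34, 12, 14, 16, -24, -34, 58] -> [4, -30, 16, 18, 20, -20, -30, 62]
  [-20, -47, 4, -33, -35, -4, -48, 2] -> [-47, -33, -35] -> [-38, -24, -26] -> [-26, -24, -38] -> [-22, -20, -34]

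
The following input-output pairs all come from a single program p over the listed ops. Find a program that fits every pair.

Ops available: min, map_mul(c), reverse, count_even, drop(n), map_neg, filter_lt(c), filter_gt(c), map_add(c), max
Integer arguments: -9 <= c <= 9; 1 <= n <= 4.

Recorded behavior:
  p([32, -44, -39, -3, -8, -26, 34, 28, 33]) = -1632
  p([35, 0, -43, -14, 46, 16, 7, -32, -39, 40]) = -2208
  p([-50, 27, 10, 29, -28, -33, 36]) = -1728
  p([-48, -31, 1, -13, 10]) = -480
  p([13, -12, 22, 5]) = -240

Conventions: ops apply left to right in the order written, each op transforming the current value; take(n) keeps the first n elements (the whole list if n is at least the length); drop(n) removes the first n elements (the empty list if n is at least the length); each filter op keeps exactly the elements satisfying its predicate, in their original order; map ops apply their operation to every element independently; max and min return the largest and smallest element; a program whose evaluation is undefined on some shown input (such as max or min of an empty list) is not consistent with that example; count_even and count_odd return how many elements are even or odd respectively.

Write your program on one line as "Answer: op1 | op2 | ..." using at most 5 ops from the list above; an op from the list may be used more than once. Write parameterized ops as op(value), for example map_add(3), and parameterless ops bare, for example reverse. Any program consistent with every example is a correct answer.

map_mul(-6) | map_mul(8) | drop(1) | drop(2) | min

Check, running the answer program on each example:
  [32, -44, -39, -3, -8, -26, 34, 28, 33] -> [-192, 264, 234, 18, 48, 156, -204, -168, -198] -> [-1536, 2112, 1872, 144, 384, 1248, -1632, -1344, -1584] -> [2112, 1872, 144, 384, 1248, -1632, -1344, -1584] -> [144, 384, 1248, -1632, -1344, -1584] -> -1632
  [35, 0, -43, -14, 46, 16, 7, -32, -39, 40] -> [-210, 0, 258, 84, -276, -96, -42, 192, 234, -240] -> [-1680, 0, 2064, 672, -2208, -768, -336, 1536, 1872, -1920] -> [0, 2064, 672, -2208, -768, -336, 1536, 1872, -1920] -> [672, -2208, -768, -336, 1536, 1872, -1920] -> -2208
  [-50, 27, 10, 29, -28, -33, 36] -> [300, -162, -60, -174, 168, 198, -216] -> [2400, -1296, -480, -1392, 1344, 1584, -1728] -> [-1296, -480, -1392, 1344, 1584, -1728] -> [-1392, 1344, 1584, -1728] -> -1728
  [-48, -31, 1, -13, 10] -> [288, 186, -6, 78, -60] -> [2304, 1488, -48, 624, -480] -> [1488, -48, 624, -480] -> [624, -480] -> -480
  [13, -12, 22, 5] -> [-78, 72, -132, -30] -> [-624, 576, -1056, -240] -> [576, -1056, -240] -> [-240] -> -240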